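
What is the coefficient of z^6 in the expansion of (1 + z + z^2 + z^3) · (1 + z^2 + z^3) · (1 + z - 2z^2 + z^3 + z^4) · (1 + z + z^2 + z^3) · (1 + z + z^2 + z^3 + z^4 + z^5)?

(1 + z + z^2 + z^3) has coefficients 1,1,1,1 for degrees 0…3.
(1 + z^2 + z^3) has coefficients 1,0,1,1,0,0,0 for degrees 0…6.
Multiplying by (1 + z - 2z^2 + z^3 + z^4) gives running coefficients 1,1,-1,3,0,-1,2 for degrees 0…6.
Multiplying by (1 + z + z^2 + z^3) gives running coefficients 1,2,1,4,3,1,4 for degrees 0…6.
Finally multiplying by (1 + z + z^2 + z^3 + z^4 + z^5), the product of all factors after the first has coefficients 1,3,4,8,11,12,15 for degrees 0…6.
[z^6] = 1·15 + 1·12 + 1·11 + 1·8 = 46.

46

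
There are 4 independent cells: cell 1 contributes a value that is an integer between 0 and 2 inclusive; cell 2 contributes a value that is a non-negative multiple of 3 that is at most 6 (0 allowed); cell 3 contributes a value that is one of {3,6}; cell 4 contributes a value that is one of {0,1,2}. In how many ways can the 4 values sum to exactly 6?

The generating function for the choices is (1 + z + z^2)·(1 + z^3 + z^6)·(z^3 + z^6)·(1 + z + z^2); the count is [z^6].
(1 + z + z^2) has coefficients 1,1,1 for degrees 0…2.
(1 + z^3 + z^6) has coefficients 1,0,0,1,0,0,1 for degrees 0…6.
Multiplying by (z^3 + z^6) gives running coefficients 0,0,0,1,0,0,2 for degrees 0…6.
Finally multiplying by (1 + z + z^2), the product of all factors after the first has coefficients 0,0,0,1,1,1,2 for degrees 0…6.
[z^6] = 1·2 + 1·1 + 1·1 = 4.

4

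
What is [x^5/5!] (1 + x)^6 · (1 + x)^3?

The EGF product rule gives c_5 = Σ_{k_1+k_2=5} C(5; k_1,k_2) · ∏ g_i(k_i), where (1+x)^6 gives the falling factorial (6)_k; (1+x)^3 gives the falling factorial (3)_k.
g_1(k) for k = 0…5: 1, 6, 30, 120, 360, 720.
g_2(k) for k = 0…5: 1, 3, 6, 6, 0, 0.
c_5 = Σ_k C(5,k)·g_1(k)·g_2(5−k) = 10·30·6 + 10·120·6 + 5·360·3 + 1·720·1 = 1800 + 7200 + 5400 + 720 = 15120.

15120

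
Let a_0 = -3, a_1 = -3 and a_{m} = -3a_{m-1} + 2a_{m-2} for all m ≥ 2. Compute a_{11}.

The ordinary generating function has denominator 1 + 3q - 2q^2.
Iterating the recurrence: a_0,…,a_{11} = -3, -3, 3, -15, 51, -183, 651, -2319, 8259, -29415, 104763, -373119.

-373119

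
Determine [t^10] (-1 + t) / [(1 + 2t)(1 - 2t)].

-1024

Partial fractions give a closed form: a_n = (-3/4)·(-2)^n + (-1/4)·2^n.
At n = 10: a_10 = -1024.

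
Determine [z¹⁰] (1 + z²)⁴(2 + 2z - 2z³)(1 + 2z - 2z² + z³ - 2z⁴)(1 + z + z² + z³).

(1 + z²)⁴ has coefficients 1,0,4,0,6,0,4,0,1 for degrees 0…8.
(2 + 2z - 2z³) has coefficients 2,2,0,-2,0,0,0,0,0,0,0 for degrees 0…10.
Multiplying by (1 + 2z - 2z² + z³ - 2z⁴) gives running coefficients 2,6,0,-4,-6,0,-2,4,0,0,0 for degrees 0…10.
Finally multiplying by (1 + z + z² + z³), the product of all factors after the first has coefficients 2,8,8,4,-4,-10,-12,-4,2,2,4 for degrees 0…10.
[z¹⁰] = 1·4 + 4·2 + 6·(-12) + 4·(-4) + 1·8 = -68.

-68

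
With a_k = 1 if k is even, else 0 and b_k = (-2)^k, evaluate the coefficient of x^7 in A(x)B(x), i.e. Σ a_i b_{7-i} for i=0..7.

The convolution is the x^7 coefficient of A(x)B(x).
Σ = 1·(-128) + 0·64 + 1·(-32) + 0·16 + 1·(-8) + 0·4 + 1·(-2) + 0·1 = -170.

-170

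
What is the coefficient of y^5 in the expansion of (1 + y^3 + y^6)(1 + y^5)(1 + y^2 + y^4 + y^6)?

(1 + y^3 + y^6) has coefficients 1,0,0,1,0,0 for degrees 0…5.
(1 + y^5) has coefficients 1,0,0,0,0,1 for degrees 0…5.
Finally multiplying by (1 + y^2 + y^4 + y^6), the product of all factors after the first has coefficients 1,0,1,0,1,1 for degrees 0…5.
[y^5] = 1·1 + 1·1 = 2.

2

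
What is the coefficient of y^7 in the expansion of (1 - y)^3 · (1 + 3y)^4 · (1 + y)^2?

216

(1 - y)^3 has coefficients 1,-3,3,-1 for degrees 0…3.
(1 + 3y)^4 has coefficients 1,12,54,108,81,0,0,0 for degrees 0…7.
Finally multiplying by (1 + y)^2, the product of all factors after the first has coefficients 1,14,79,228,351,270,81,0 for degrees 0…7.
[y^7] = 1·0 − 3·81 + 3·270 − 1·351 = 216.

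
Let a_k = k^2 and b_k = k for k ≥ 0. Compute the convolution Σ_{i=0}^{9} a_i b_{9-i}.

This is [x^9] in the product of the two ordinary generating functions.
Σ = 0·9 + 1·8 + 4·7 + 9·6 + 16·5 + 25·4 + 36·3 + 49·2 + 64·1 + 81·0 = 540.

540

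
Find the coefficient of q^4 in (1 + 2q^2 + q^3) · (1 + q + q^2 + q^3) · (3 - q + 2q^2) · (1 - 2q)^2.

(1 + 2q^2 + q^3) has coefficients 1,0,2,1 for degrees 0…3.
(1 + q + q^2 + q^3) has coefficients 1,1,1,1,0 for degrees 0…4.
Multiplying by (3 - q + 2q^2) gives running coefficients 3,2,4,4,1 for degrees 0…4.
Finally multiplying by (1 - 2q)^2, the product of all factors after the first has coefficients 3,-10,8,-4,1 for degrees 0…4.
[q^4] = 1·1 + 2·8 + 1·(-10) = 7.

7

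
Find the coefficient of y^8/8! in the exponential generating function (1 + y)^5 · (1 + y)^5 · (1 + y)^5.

The EGF product rule gives c_8 = Σ_{k_1+k_2+k_3=8} C(8; k_1,k_2,k_3) · ∏ g_i(k_i), where (1+y)^5 gives the falling factorial (5)_k; (1+y)^5 gives the falling factorial (5)_k; (1+y)^5 gives the falling factorial (5)_k.
g_1(k) for k = 0…8: 1, 5, 20, 60, 120, 120, 0, 0, 0.
g_2(k) for k = 0…8: 1, 5, 20, 60, 120, 120, 0, 0, 0.
g_3(k) for k = 0…8: 1, 5, 20, 60, 120, 120, 0, 0, 0.
First combine the last two factors: h(k) = Σ_j C(k,j)·g_2(j)·g_3(k−j) for k = 0…8: 1, 10, 90, 720, 5040, 30240, 151200, 604800, 1814400.
c_8 = Σ_k C(8,k)·g_1(k)·h(8−k) = 1·1·1814400 + 8·5·604800 + 28·20·151200 + 56·60·30240 + 70·120·5040 + 56·120·720 = 1814400 + 24192000 + 84672000 + 101606400 + 42336000 + 4838400 = 259459200.

259459200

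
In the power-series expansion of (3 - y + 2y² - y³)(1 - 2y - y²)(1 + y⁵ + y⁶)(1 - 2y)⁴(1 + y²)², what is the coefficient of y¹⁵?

-231

(3 - y + 2y² - y³) has coefficients 3,-1,2,-1 for degrees 0…3.
(1 - 2y - y²) has coefficients 1,-2,-1,0,0,0,0,0,0,0,0,0,0,0,0,0 for degrees 0…15.
Multiplying by (1 + y⁵ + y⁶) gives running coefficients 1,-2,-1,0,0,1,-1,-3,-1,0,0,0,0,0,0,0 for degrees 0…15.
Multiplying by (1 - 2y)⁴ gives running coefficients 1,-10,39,-72,56,1,-25,29,-33,-16,56,-16,-16,0,0,0 for degrees 0…15.
Finally multiplying by (1 + y²)², the product of all factors after the first has coefficients 1,-10,41,-92,135,-153,126,-41,-27,43,-35,-19,63,-48,24,-16 for degrees 0…15.
[y¹⁵] = 3·(-16) − 1·24 + 2·(-48) − 1·63 = -231.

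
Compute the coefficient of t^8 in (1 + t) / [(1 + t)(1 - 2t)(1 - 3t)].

19171

Partial fractions give a closed form: a_n = (-2)·2^n + (3)·3^n.
At n = 8: a_8 = 19171.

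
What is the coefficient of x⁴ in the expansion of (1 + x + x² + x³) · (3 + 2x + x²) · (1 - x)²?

(1 + x + x² + x³) has coefficients 1,1,1,1 for degrees 0…3.
(3 + 2x + x²) has coefficients 3,2,1,0,0 for degrees 0…4.
Finally multiplying by (1 - x)², the product of all factors after the first has coefficients 3,-4,0,0,1 for degrees 0…4.
[x⁴] = 1·1 + 1·0 + 1·0 + 1·(-4) = -3.

-3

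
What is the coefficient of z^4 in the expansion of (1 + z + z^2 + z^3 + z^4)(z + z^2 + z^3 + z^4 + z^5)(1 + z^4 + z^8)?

4

(1 + z + z^2 + z^3 + z^4) has coefficients 1,1,1,1,1 for degrees 0…4.
(z + z^2 + z^3 + z^4 + z^5) has coefficients 0,1,1,1,1 for degrees 0…4.
Finally multiplying by (1 + z^4 + z^8), the product of all factors after the first has coefficients 0,1,1,1,1 for degrees 0…4.
[z^4] = 1·1 + 1·1 + 1·1 + 1·1 + 1·0 = 4.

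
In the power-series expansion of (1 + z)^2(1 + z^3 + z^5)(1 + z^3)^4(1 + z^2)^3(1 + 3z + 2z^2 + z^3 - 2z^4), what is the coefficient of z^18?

390

(1 + z)^2 has coefficients 1,2,1 for degrees 0…2.
(1 + z^3 + z^5) has coefficients 1,0,0,1,0,1,0,0,0,0,0,0,0,0,0,0,0,0,0 for degrees 0…18.
Multiplying by (1 + z^3)^4 gives running coefficients 1,0,0,5,0,1,10,0,4,10,0,6,5,0,4,1,0,1,0 for degrees 0…18.
Multiplying by (1 + z^2)^3 gives running coefficients 1,0,3,5,3,16,11,18,34,18,42,37,27,48,23,29,27,10,17 for degrees 0…18.
Finally multiplying by (1 + 3z + 2z^2 + z^3 - 2z^4), the product of all factors after the first has coefficients 1,3,5,15,22,38,64,76,120,135,160,197,172,209,174,147,154,76,84 for degrees 0…18.
[z^18] = 1·84 + 2·76 + 1·154 = 390.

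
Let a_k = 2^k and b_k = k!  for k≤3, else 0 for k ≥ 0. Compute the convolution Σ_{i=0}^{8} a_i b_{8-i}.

704

This is [x^8] in the product of the two ordinary generating functions.
Σ = 1·0 + 2·0 + 4·0 + 8·0 + 16·0 + 32·6 + 64·2 + 128·1 + 256·1 = 704.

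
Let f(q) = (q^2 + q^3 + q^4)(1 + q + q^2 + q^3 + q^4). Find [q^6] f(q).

3

(q^2 + q^3 + q^4) has coefficients 0,0,1,1,1 for degrees 0…4.
(1 + q + q^2 + q^3 + q^4) has coefficients 1,1,1,1,1,0,0 for degrees 0…6.
[q^6] = 1·1 + 1·1 + 1·1 = 3.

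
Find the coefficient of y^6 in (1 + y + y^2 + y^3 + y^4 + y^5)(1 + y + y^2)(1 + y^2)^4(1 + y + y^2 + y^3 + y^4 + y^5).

(1 + y + y^2 + y^3 + y^4 + y^5) has coefficients 1,1,1,1,1,1 for degrees 0…5.
(1 + y + y^2) has coefficients 1,1,1,0,0,0,0 for degrees 0…6.
Multiplying by (1 + y^2)^4 gives running coefficients 1,1,5,4,10,6,10 for degrees 0…6.
Finally multiplying by (1 + y + y^2 + y^3 + y^4 + y^5), the product of all factors after the first has coefficients 1,2,7,11,21,27,36 for degrees 0…6.
[y^6] = 1·36 + 1·27 + 1·21 + 1·11 + 1·7 + 1·2 = 104.

104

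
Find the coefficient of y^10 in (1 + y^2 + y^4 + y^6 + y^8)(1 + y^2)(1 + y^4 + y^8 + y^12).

(1 + y^2 + y^4 + y^6 + y^8) has coefficients 1,0,1,0,1,0,1,0,1 for degrees 0…8.
(1 + y^2) has coefficients 1,0,1,0,0,0,0,0,0,0,0 for degrees 0…10.
Finally multiplying by (1 + y^4 + y^8 + y^12), the product of all factors after the first has coefficients 1,0,1,0,1,0,1,0,1,0,1 for degrees 0…10.
[y^10] = 1·1 + 1·1 + 1·1 + 1·1 + 1·1 = 5.

5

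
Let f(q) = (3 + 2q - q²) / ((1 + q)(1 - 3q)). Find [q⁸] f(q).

The denominator gives the recurrence a_n = 2a_(n−1) + 3a_(n−2) for n ≥ 3; the numerator fixes a_0 = 3, a_1 = 8, a_2 = 24.
Iterating: 3, 8, 24, 72, 216, 648, 1944, 5832, 17496, so a_8 = 17496.

17496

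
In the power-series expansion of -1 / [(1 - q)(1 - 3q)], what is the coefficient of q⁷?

-3280

Partial fractions give a closed form: a_n = (1/2)·1^n + (-3/2)·3^n.
At n = 7: a_7 = -3280.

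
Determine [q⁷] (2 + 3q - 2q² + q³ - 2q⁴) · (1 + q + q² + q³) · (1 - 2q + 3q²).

(2 + 3q - 2q² + q³ - 2q⁴) has coefficients 2,3,-2,1,-2 for degrees 0…4.
(1 + q + q² + q³) has coefficients 1,1,1,1,0,0,0,0 for degrees 0…7.
Finally multiplying by (1 - 2q + 3q²), the product of all factors after the first has coefficients 1,-1,2,2,1,3,0,0 for degrees 0…7.
[q⁷] = 2·0 + 3·0 − 2·3 + 1·1 − 2·2 = -9.

-9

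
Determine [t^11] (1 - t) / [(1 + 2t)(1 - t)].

-2048

Partial fractions give a closed form: a_n = (1)·(-2)^n.
At n = 11: a_11 = -2048.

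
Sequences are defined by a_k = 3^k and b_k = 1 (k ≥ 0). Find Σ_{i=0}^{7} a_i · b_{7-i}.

This is [x^7] in the product of the two ordinary generating functions.
Σ = 1·1 + 3·1 + 9·1 + 27·1 + 81·1 + 243·1 + 729·1 + 2187·1 = 3280.

3280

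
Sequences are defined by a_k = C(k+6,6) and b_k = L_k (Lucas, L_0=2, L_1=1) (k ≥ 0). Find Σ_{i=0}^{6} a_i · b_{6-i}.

3567

This is [x^6] in the product of the two ordinary generating functions.
Σ = 1·18 + 7·11 + 28·7 + 84·4 + 210·3 + 462·1 + 924·2 = 3567.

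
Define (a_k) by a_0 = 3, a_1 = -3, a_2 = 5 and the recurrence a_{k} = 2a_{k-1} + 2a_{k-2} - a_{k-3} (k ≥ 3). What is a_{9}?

The ordinary generating function has denominator 1 - 2x - 2x^2 + x^3.
Iterating the recurrence: a_0,…,a_{9} = 3, -3, 5, 1, 15, 27, 83, 205, 549, 1425.

1425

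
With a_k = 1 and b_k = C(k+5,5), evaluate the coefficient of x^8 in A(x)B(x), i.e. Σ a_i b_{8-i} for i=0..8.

This is [x^8] in the product of the two ordinary generating functions.
Σ = 1·1287 + 1·792 + 1·462 + 1·252 + 1·126 + 1·56 + 1·21 + 1·6 + 1·1 = 3003.

3003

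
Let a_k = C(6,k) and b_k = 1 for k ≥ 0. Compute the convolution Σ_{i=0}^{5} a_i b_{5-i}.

63

The convolution is the x^5 coefficient of A(x)B(x).
Σ = 1·1 + 6·1 + 15·1 + 20·1 + 15·1 + 6·1 = 63.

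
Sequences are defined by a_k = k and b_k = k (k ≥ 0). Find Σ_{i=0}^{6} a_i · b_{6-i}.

This is [x^6] in the product of the two ordinary generating functions.
Σ = 0·6 + 1·5 + 2·4 + 3·3 + 4·2 + 5·1 + 6·0 = 35.

35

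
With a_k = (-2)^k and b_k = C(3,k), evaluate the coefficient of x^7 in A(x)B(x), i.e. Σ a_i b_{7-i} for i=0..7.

Write out a_i and b_{7-i} for i = 0,…,7 and sum the products.
Σ = 1·0 − 2·0 + 4·0 − 8·0 + 16·1 − 32·3 + 64·3 − 128·1 = -16.

-16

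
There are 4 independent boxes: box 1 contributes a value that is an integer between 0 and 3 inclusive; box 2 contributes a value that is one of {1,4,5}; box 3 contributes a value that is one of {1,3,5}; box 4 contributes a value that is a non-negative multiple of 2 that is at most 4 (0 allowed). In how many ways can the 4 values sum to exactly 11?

13

The generating function for the choices is (1 + q + q² + q³)·(q + q⁴ + q⁵)·(q + q³ + q⁵)·(1 + q² + q⁴); the count is [q¹¹].
(1 + q + q² + q³) has coefficients 1,1,1,1 for degrees 0…3.
(q + q⁴ + q⁵) has coefficients 0,1,0,0,1,1,0,0,0,0,0,0 for degrees 0…11.
Multiplying by (q + q³ + q⁵) gives running coefficients 0,0,1,0,1,1,2,1,1,1,1,0 for degrees 0…11.
Finally multiplying by (1 + q² + q⁴), the product of all factors after the first has coefficients 0,0,1,0,2,1,4,2,4,3,4,2 for degrees 0…11.
[q¹¹] = 1·2 + 1·4 + 1·3 + 1·4 = 13.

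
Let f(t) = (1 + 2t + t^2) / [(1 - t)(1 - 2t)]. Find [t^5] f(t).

140

The denominator gives the recurrence a_n = 3a_(n−1) − 2a_(n−2) for n ≥ 3; the numerator fixes a_0 = 1, a_1 = 5, a_2 = 14.
Iterating: 1, 5, 14, 32, 68, 140, so a_5 = 140.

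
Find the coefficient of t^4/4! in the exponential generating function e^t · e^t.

16

The EGF product rule gives c_4 = Σ_{k_1+k_2=4} C(4; k_1,k_2) · ∏ g_i(k_i), where e^t gives (1)^k; e^t gives (1)^k.
g_1(k) for k = 0…4: 1, 1, 1, 1, 1.
g_2(k) for k = 0…4: 1, 1, 1, 1, 1.
c_4 = Σ_k C(4,k)·g_1(k)·g_2(4−k) = 1·1·1 + 4·1·1 + 6·1·1 + 4·1·1 + 1·1·1 = 1 + 4 + 6 + 4 + 1 = 16.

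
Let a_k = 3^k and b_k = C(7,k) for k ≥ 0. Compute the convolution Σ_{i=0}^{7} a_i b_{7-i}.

This is [x^7] in the product of the two ordinary generating functions.
Σ = 1·1 + 3·7 + 9·21 + 27·35 + 81·35 + 243·21 + 729·7 + 2187·1 = 16384.

16384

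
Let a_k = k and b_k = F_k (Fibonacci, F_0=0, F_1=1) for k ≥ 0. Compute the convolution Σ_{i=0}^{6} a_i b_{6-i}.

26

This is [x^6] in the product of the two ordinary generating functions.
Σ = 0·8 + 1·5 + 2·3 + 3·2 + 4·1 + 5·1 + 6·0 = 26.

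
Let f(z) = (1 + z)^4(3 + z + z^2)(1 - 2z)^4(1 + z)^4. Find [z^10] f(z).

769

(1 + z)^4 has coefficients 1,4,6,4,1 for degrees 0…4.
(3 + z + z^2) has coefficients 3,1,1,0,0,0,0,0,0,0,0 for degrees 0…10.
Multiplying by (1 - 2z)^4 gives running coefficients 3,-23,65,-80,40,-16,16,0,0,0,0 for degrees 0…10.
Finally multiplying by (1 + z)^4, the product of all factors after the first has coefficients 3,-11,-9,54,21,-99,-63,48,72,48,16 for degrees 0…10.
[z^10] = 1·16 + 4·48 + 6·72 + 4·48 + 1·(-63) = 769.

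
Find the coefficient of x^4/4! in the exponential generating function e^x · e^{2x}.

81

The EGF product rule gives c_4 = Σ_{k_1+k_2=4} C(4; k_1,k_2) · ∏ g_i(k_i), where e^x gives (1)^k; e^{2x} gives (2)^k.
g_1(k) for k = 0…4: 1, 1, 1, 1, 1.
g_2(k) for k = 0…4: 1, 2, 4, 8, 16.
c_4 = Σ_k C(4,k)·g_1(k)·g_2(4−k) = 1·1·16 + 4·1·8 + 6·1·4 + 4·1·2 + 1·1·1 = 16 + 32 + 24 + 8 + 1 = 81.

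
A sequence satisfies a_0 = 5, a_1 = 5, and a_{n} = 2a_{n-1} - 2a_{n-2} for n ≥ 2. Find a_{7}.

The ordinary generating function has denominator 1 - 2z + 2z^2.
Iterating the recurrence: a_0,…,a_{7} = 5, 5, 0, -10, -20, -20, 0, 40.

40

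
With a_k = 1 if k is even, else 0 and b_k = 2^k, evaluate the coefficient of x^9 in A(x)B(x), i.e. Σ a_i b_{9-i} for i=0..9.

Write out a_i and b_{9-i} for i = 0,…,9 and sum the products.
Σ = 1·512 + 0·256 + 1·128 + 0·64 + 1·32 + 0·16 + 1·8 + 0·4 + 1·2 + 0·1 = 682.

682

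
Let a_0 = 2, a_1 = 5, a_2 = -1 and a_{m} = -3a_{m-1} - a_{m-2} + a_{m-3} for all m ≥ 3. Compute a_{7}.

The ordinary generating function has denominator 1 + 3z + z^2 - z^3.
Iterating the recurrence: a_0,…,a_{7} = 2, 5, -1, 0, 6, -19, 51, -128.

-128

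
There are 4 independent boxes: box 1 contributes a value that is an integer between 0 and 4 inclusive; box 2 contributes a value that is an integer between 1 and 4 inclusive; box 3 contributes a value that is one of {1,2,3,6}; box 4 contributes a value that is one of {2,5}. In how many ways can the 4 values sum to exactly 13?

The generating function for the choices is (1 + x + x² + x³ + x⁴)·(x + x² + x³ + x⁴)·(x + x² + x³ + x⁶)·(x² + x⁵); the count is [x¹³].
(1 + x + x² + x³ + x⁴) has coefficients 1,1,1,1,1 for degrees 0…4.
(x + x² + x³ + x⁴) has coefficients 0,1,1,1,1,0,0,0,0,0,0,0,0,0 for degrees 0…13.
Multiplying by (x + x² + x³ + x⁶) gives running coefficients 0,0,1,2,3,3,2,2,1,1,1,0,0,0 for degrees 0…13.
Finally multiplying by (x² + x⁵), the product of all factors after the first has coefficients 0,0,0,0,1,2,3,4,4,5,4,3,3,1 for degrees 0…13.
[x¹³] = 1·1 + 1·3 + 1·3 + 1·4 + 1·5 = 16.

16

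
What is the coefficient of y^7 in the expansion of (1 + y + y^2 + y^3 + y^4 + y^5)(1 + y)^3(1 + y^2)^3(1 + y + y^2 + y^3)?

185

(1 + y + y^2 + y^3 + y^4 + y^5) has coefficients 1,1,1,1,1,1 for degrees 0…5.
(1 + y)^3 has coefficients 1,3,3,1,0,0,0,0 for degrees 0…7.
Multiplying by (1 + y^2)^3 gives running coefficients 1,3,6,10,12,12,10,6 for degrees 0…7.
Finally multiplying by (1 + y + y^2 + y^3), the product of all factors after the first has coefficients 1,4,10,20,31,40,44,40 for degrees 0…7.
[y^7] = 1·40 + 1·44 + 1·40 + 1·31 + 1·20 + 1·10 = 185.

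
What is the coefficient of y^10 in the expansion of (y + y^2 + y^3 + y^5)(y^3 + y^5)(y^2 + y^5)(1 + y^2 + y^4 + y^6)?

(y + y^2 + y^3 + y^5) has coefficients 0,1,1,1,0,1 for degrees 0…5.
(y^3 + y^5) has coefficients 0,0,0,1,0,1,0,0,0,0,0 for degrees 0…10.
Multiplying by (y^2 + y^5) gives running coefficients 0,0,0,0,0,1,0,1,1,0,1 for degrees 0…10.
Finally multiplying by (1 + y^2 + y^4 + y^6), the product of all factors after the first has coefficients 0,0,0,0,0,1,0,2,1,2,2 for degrees 0…10.
[y^10] = 1·2 + 1·1 + 1·2 + 1·1 = 6.

6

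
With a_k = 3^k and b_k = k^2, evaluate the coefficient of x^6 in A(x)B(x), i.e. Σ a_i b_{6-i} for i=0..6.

This is [x^6] in the product of the two ordinary generating functions.
Σ = 1·36 + 3·25 + 9·16 + 27·9 + 81·4 + 243·1 + 729·0 = 1065.

1065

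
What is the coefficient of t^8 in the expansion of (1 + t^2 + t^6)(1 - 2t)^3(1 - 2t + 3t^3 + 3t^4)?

36

(1 + t^2 + t^6) has coefficients 1,0,1,0,0,0,1 for degrees 0…6.
(1 - 2t)^3 has coefficients 1,-6,12,-8,0,0,0,0,0 for degrees 0…8.
Finally multiplying by (1 - 2t + 3t^3 + 3t^4), the product of all factors after the first has coefficients 1,-8,24,-29,1,18,12,-24,0 for degrees 0…8.
[t^8] = 1·0 + 1·12 + 1·24 = 36.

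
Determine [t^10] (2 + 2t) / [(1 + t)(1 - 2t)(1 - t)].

Partial fractions give a closed form: a_n = (4)·2^n + (-2)·1^n.
At n = 10: a_10 = 4094.

4094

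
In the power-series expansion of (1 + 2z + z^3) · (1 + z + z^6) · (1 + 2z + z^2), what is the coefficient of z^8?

5

(1 + 2z + z^3) has coefficients 1,2,0,1 for degrees 0…3.
(1 + z + z^6) has coefficients 1,1,0,0,0,0,1,0,0 for degrees 0…8.
Finally multiplying by (1 + 2z + z^2), the product of all factors after the first has coefficients 1,3,3,1,0,0,1,2,1 for degrees 0…8.
[z^8] = 1·1 + 2·2 + 1·0 = 5.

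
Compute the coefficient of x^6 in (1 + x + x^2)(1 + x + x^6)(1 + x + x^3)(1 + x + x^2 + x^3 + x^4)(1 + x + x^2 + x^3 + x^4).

(1 + x + x^2) has coefficients 1,1,1 for degrees 0…2.
(1 + x + x^6) has coefficients 1,1,0,0,0,0,1 for degrees 0…6.
Multiplying by (1 + x + x^3) gives running coefficients 1,2,1,1,1,0,1 for degrees 0…6.
Multiplying by (1 + x + x^2 + x^3 + x^4) gives running coefficients 1,3,4,5,6,5,4 for degrees 0…6.
Finally multiplying by (1 + x + x^2 + x^3 + x^4), the product of all factors after the first has coefficients 1,4,8,13,19,23,24 for degrees 0…6.
[x^6] = 1·24 + 1·23 + 1·19 = 66.

66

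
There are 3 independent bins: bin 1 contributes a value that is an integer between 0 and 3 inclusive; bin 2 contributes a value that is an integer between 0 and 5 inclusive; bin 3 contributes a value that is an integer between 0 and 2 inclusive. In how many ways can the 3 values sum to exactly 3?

The generating function for the choices is (1 + q + q^2 + q^3)·(1 + q + q^2 + q^3 + q^4 + q^5)·(1 + q + q^2); the count is [q^3].
(1 + q + q^2 + q^3) has coefficients 1,1,1,1 for degrees 0…3.
(1 + q + q^2 + q^3 + q^4 + q^5) has coefficients 1,1,1,1 for degrees 0…3.
Finally multiplying by (1 + q + q^2), the product of all factors after the first has coefficients 1,2,3,3 for degrees 0…3.
[q^3] = 1·3 + 1·3 + 1·2 + 1·1 = 9.

9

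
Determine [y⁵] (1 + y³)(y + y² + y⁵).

(1 + y³) has coefficients 1,0,0,1 for degrees 0…3.
(y + y² + y⁵) has coefficients 0,1,1,0,0,1 for degrees 0…5.
[y⁵] = 1·1 + 1·1 = 2.

2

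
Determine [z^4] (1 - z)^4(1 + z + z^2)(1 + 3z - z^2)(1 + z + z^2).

(1 - z)^4 has coefficients 1,-4,6,-4,1 for degrees 0…4.
(1 + z + z^2) has coefficients 1,1,1,0,0 for degrees 0…4.
Multiplying by (1 + 3z - z^2) gives running coefficients 1,4,3,2,-1 for degrees 0…4.
Finally multiplying by (1 + z + z^2), the product of all factors after the first has coefficients 1,5,8,9,4 for degrees 0…4.
[z^4] = 1·4 − 4·9 + 6·8 − 4·5 + 1·1 = -3.

-3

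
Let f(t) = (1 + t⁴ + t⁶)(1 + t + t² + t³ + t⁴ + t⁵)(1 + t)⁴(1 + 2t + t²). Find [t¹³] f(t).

79

(1 + t⁴ + t⁶) has coefficients 1,0,0,0,1,0,1 for degrees 0…6.
(1 + t + t² + t³ + t⁴ + t⁵) has coefficients 1,1,1,1,1,1,0,0,0,0,0,0,0,0 for degrees 0…13.
Multiplying by (1 + t)⁴ gives running coefficients 1,5,11,15,16,16,15,11,5,1,0,0,0,0 for degrees 0…13.
Finally multiplying by (1 + 2t + t²), the product of all factors after the first has coefficients 1,7,22,42,57,63,63,57,42,22,7,1,0,0 for degrees 0…13.
[t¹³] = 1·0 + 1·22 + 1·57 = 79.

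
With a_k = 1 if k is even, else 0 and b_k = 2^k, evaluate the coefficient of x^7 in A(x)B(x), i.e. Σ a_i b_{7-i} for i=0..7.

170

Write out a_i and b_{7-i} for i = 0,…,7 and sum the products.
Σ = 1·128 + 0·64 + 1·32 + 0·16 + 1·8 + 0·4 + 1·2 + 0·1 = 170.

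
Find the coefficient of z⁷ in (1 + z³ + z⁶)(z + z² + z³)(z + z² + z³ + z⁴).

4

(1 + z³ + z⁶) has coefficients 1,0,0,1,0,0,1 for degrees 0…6.
(z + z² + z³) has coefficients 0,1,1,1,0,0,0,0 for degrees 0…7.
Finally multiplying by (z + z² + z³ + z⁴), the product of all factors after the first has coefficients 0,0,1,2,3,3,2,1 for degrees 0…7.
[z⁷] = 1·1 + 1·3 + 1·0 = 4.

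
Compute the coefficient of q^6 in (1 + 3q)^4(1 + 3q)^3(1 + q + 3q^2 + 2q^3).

(1 + 3q)^4 has coefficients 1,12,54,108,81 for degrees 0…4.
(1 + 3q)^3 has coefficients 1,9,27,27,0,0,0 for degrees 0…6.
Finally multiplying by (1 + q + 3q^2 + 2q^3), the product of all factors after the first has coefficients 1,10,39,83,126,135,54 for degrees 0…6.
[q^6] = 1·54 + 12·135 + 54·126 + 108·83 + 81·39 = 20601.

20601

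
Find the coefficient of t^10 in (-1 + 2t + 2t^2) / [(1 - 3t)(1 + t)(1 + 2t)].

-4181

The denominator gives the recurrence a_n = 7a_(n−2) + 6a_(n−3) for n ≥ 3; the numerator fixes a_0 = -1, a_1 = 2, a_2 = -5.
Iterating: -1, 2, -5, 8, -23, 26, -113, 44, -635, -370, -4181, so a_10 = -4181.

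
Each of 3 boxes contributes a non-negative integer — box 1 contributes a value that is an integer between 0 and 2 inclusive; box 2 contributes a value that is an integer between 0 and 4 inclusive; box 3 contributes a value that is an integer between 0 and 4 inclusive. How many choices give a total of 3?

The generating function for the choices is (1 + t + t^2)·(1 + t + t^2 + t^3 + t^4)·(1 + t + t^2 + t^3 + t^4); the count is [t^3].
(1 + t + t^2) has coefficients 1,1,1 for degrees 0…2.
(1 + t + t^2 + t^3 + t^4) has coefficients 1,1,1,1 for degrees 0…3.
Finally multiplying by (1 + t + t^2 + t^3 + t^4), the product of all factors after the first has coefficients 1,2,3,4 for degrees 0…3.
[t^3] = 1·4 + 1·3 + 1·2 = 9.

9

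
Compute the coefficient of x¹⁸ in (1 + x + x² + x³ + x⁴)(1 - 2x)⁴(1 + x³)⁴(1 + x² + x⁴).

58

(1 + x + x² + x³ + x⁴) has coefficients 1,1,1,1,1 for degrees 0…4.
(1 - 2x)⁴ has coefficients 1,-8,24,-32,16,0,0,0,0,0,0,0,0,0,0,0,0,0,0 for degrees 0…18.
Multiplying by (1 + x³)⁴ gives running coefficients 1,-8,24,-28,-16,96,-122,16,144,-188,64,96,-127,56,24,-32,16,0,0 for degrees 0…18.
Finally multiplying by (1 + x² + x⁴), the product of all factors after the first has coefficients 1,-8,25,-36,9,60,-114,84,6,-76,86,-76,81,-36,-39,120,-87,24,40 for degrees 0…18.
[x¹⁸] = 1·40 + 1·24 + 1·(-87) + 1·120 + 1·(-39) = 58.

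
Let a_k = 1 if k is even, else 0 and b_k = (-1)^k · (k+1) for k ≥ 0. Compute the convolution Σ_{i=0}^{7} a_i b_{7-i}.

This is [x^7] in the product of the two ordinary generating functions.
Σ = 1·(-8) + 0·7 + 1·(-6) + 0·5 + 1·(-4) + 0·3 + 1·(-2) + 0·1 = -20.

-20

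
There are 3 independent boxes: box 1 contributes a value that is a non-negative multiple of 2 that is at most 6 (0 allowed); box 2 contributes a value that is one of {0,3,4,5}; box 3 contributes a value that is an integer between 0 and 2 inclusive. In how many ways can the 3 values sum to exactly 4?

The generating function for the choices is (1 + x² + x⁴ + x⁶)·(1 + x³ + x⁴ + x⁵)·(1 + x + x²); the count is [x⁴].
(1 + x² + x⁴ + x⁶) has coefficients 1,0,1,0,1 for degrees 0…4.
(1 + x³ + x⁴ + x⁵) has coefficients 1,0,0,1,1 for degrees 0…4.
Finally multiplying by (1 + x + x²), the product of all factors after the first has coefficients 1,1,1,1,2 for degrees 0…4.
[x⁴] = 1·2 + 1·1 + 1·1 = 4.

4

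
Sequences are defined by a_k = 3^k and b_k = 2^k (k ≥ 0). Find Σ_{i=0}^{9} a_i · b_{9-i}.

This is [x^9] in the product of the two ordinary generating functions.
Σ = 1·512 + 3·256 + 9·128 + 27·64 + 81·32 + 243·16 + 729·8 + 2187·4 + 6561·2 + 19683·1 = 58025.

58025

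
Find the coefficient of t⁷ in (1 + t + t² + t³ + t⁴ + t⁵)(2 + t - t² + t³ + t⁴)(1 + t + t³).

7

(1 + t + t² + t³ + t⁴ + t⁵) has coefficients 1,1,1,1,1,1 for degrees 0…5.
(2 + t - t² + t³ + t⁴) has coefficients 2,1,-1,1,1,0,0,0 for degrees 0…7.
Finally multiplying by (1 + t + t³), the product of all factors after the first has coefficients 2,3,0,2,3,0,1,1 for degrees 0…7.
[t⁷] = 1·1 + 1·1 + 1·0 + 1·3 + 1·2 + 1·0 = 7.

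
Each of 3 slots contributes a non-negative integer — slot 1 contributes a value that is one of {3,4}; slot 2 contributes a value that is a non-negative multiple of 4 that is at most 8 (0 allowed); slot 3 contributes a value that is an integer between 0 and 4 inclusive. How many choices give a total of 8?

3

The generating function for the choices is (x^3 + x^4)·(1 + x^4 + x^8)·(1 + x + x^2 + x^3 + x^4); the count is [x^8].
(x^3 + x^4) has coefficients 0,0,0,1,1 for degrees 0…4.
(1 + x^4 + x^8) has coefficients 1,0,0,0,1,0,0,0,1 for degrees 0…8.
Finally multiplying by (1 + x + x^2 + x^3 + x^4), the product of all factors after the first has coefficients 1,1,1,1,2,1,1,1,2 for degrees 0…8.
[x^8] = 1·1 + 1·2 = 3.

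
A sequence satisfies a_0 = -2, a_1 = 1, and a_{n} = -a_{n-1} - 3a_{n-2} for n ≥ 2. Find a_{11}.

The ordinary generating function has denominator 1 + t + 3t^2.
Iterating the recurrence: a_0,…,a_{11} = -2, 1, 5, -8, -7, 31, -10, -83, 113, 136, -475, 67.

67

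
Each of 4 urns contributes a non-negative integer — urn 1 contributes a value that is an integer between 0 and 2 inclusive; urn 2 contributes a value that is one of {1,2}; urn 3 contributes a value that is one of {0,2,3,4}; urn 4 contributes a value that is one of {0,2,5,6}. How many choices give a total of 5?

The generating function for the choices is (1 + x + x^2)·(x + x^2)·(1 + x^2 + x^3 + x^4)·(1 + x^2 + x^5 + x^6); the count is [x^5].
(1 + x + x^2) has coefficients 1,1,1 for degrees 0…2.
(x + x^2) has coefficients 0,1,1,0,0,0 for degrees 0…5.
Multiplying by (1 + x^2 + x^3 + x^4) gives running coefficients 0,1,1,1,2,2 for degrees 0…5.
Finally multiplying by (1 + x^2 + x^5 + x^6), the product of all factors after the first has coefficients 0,1,1,2,3,3 for degrees 0…5.
[x^5] = 1·3 + 1·3 + 1·2 = 8.

8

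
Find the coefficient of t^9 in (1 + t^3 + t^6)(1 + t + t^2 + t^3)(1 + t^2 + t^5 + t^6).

5

(1 + t^3 + t^6) has coefficients 1,0,0,1,0,0,1 for degrees 0…6.
(1 + t + t^2 + t^3) has coefficients 1,1,1,1,0,0,0,0,0,0 for degrees 0…9.
Finally multiplying by (1 + t^2 + t^5 + t^6), the product of all factors after the first has coefficients 1,1,2,2,1,2,2,2,2,1 for degrees 0…9.
[t^9] = 1·1 + 1·2 + 1·2 = 5.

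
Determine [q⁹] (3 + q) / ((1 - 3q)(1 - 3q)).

The denominator gives the recurrence a_n = 6a_(n−1) − 9a_(n−2) for n ≥ 2; the numerator fixes a_0 = 3, a_1 = 19.
Iterating: 3, 19, 87, 351, 1323, 4779, 16767, 57591, 194643, 649539, so a_9 = 649539.

649539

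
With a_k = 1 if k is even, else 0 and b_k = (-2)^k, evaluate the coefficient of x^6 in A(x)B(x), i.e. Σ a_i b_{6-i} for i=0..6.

85

This is [x^6] in the product of the two ordinary generating functions.
Σ = 1·64 + 0·(-32) + 1·16 + 0·(-8) + 1·4 + 0·(-2) + 1·1 = 85.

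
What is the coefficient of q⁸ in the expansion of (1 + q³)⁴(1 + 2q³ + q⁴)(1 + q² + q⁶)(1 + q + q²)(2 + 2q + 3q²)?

189

(1 + q³)⁴ has coefficients 1,0,0,4,0,0,6,0,0 for degrees 0…8.
(1 + 2q³ + q⁴) has coefficients 1,0,0,2,1,0,0,0,0 for degrees 0…8.
Multiplying by (1 + q² + q⁶) gives running coefficients 1,0,1,2,1,2,2,0,0 for degrees 0…8.
Multiplying by (1 + q + q²) gives running coefficients 1,1,2,3,4,5,5,4,2 for degrees 0…8.
Finally multiplying by (2 + 2q + 3q²), the product of all factors after the first has coefficients 2,4,9,13,20,27,32,33,27 for degrees 0…8.
[q⁸] = 1·27 + 4·27 + 6·9 = 189.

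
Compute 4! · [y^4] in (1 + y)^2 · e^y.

21

The EGF product rule gives c_4 = Σ_{k_1+k_2=4} C(4; k_1,k_2) · ∏ g_i(k_i), where (1+y)^2 gives the falling factorial (2)_k; e^y gives (1)^k.
g_1(k) for k = 0…4: 1, 2, 2, 0, 0.
g_2(k) for k = 0…4: 1, 1, 1, 1, 1.
c_4 = Σ_k C(4,k)·g_1(k)·g_2(4−k) = 1·1·1 + 4·2·1 + 6·2·1 = 1 + 8 + 12 = 21.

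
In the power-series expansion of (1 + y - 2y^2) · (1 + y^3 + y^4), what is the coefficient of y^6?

(1 + y - 2y^2) has coefficients 1,1,-2 for degrees 0…2.
(1 + y^3 + y^4) has coefficients 1,0,0,1,1,0,0 for degrees 0…6.
[y^6] = 1·0 + 1·0 − 2·1 = -2.

-2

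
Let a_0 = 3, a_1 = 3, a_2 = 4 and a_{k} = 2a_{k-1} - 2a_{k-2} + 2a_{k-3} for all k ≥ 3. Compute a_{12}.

400

The ordinary generating function has denominator 1 - 2z + 2z^2 - 2z^3.
Iterating the recurrence: a_0,…,a_{12} = 3, 3, 4, 8, 14, 20, 28, 44, 72, 112, 168, 256, 400.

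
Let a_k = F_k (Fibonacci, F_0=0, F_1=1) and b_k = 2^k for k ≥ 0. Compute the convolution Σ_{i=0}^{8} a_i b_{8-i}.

This is [x^8] in the product of the two ordinary generating functions.
Σ = 0·256 + 1·128 + 1·64 + 2·32 + 3·16 + 5·8 + 8·4 + 13·2 + 21·1 = 423.

423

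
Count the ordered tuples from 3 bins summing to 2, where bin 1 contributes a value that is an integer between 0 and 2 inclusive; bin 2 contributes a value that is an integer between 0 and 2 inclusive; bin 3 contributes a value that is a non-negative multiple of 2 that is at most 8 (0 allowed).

4

The generating function for the choices is (1 + t + t^2)·(1 + t + t^2)·(1 + t^2 + t^4 + t^6 + t^8); the count is [t^2].
(1 + t + t^2) has coefficients 1,1,1 for degrees 0…2.
(1 + t + t^2) has coefficients 1,1,1 for degrees 0…2.
Finally multiplying by (1 + t^2 + t^4 + t^6 + t^8), the product of all factors after the first has coefficients 1,1,2 for degrees 0…2.
[t^2] = 1·2 + 1·1 + 1·1 = 4.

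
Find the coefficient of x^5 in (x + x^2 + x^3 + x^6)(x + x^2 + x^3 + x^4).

3

(x + x^2 + x^3 + x^6) has coefficients 0,1,1,1,0,0 for degrees 0…5.
(x + x^2 + x^3 + x^4) has coefficients 0,1,1,1,1,0 for degrees 0…5.
[x^5] = 1·1 + 1·1 + 1·1 = 3.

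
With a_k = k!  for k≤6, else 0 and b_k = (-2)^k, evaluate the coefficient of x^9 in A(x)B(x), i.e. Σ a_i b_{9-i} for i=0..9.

This is [x^9] in the product of the two ordinary generating functions.
Σ = 1·(-512) + 1·256 + 2·(-128) + 6·64 + 24·(-32) + 120·16 + 720·(-8) + 0·4 + 0·(-2) + 0·1 = -4736.

-4736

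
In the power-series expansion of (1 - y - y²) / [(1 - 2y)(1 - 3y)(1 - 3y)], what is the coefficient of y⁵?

The denominator gives the recurrence a_n = 8a_(n−1) − 21a_(n−2) + 18a_(n−3) for n ≥ 3; the numerator fixes a_0 = 1, a_1 = 7, a_2 = 34.
Iterating: 1, 7, 34, 143, 556, 2057, so a_5 = 2057.

2057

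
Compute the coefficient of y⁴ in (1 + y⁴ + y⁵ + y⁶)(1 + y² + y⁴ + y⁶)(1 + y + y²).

3

(1 + y⁴ + y⁵ + y⁶) has coefficients 1,0,0,0,1 for degrees 0…4.
(1 + y² + y⁴ + y⁶) has coefficients 1,0,1,0,1 for degrees 0…4.
Finally multiplying by (1 + y + y²), the product of all factors after the first has coefficients 1,1,2,1,2 for degrees 0…4.
[y⁴] = 1·2 + 1·1 = 3.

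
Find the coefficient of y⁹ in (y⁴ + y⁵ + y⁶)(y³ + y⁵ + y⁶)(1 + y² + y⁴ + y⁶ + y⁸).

(y⁴ + y⁵ + y⁶) has coefficients 0,0,0,0,1,1,1 for degrees 0…6.
(y³ + y⁵ + y⁶) has coefficients 0,0,0,1,0,1,1,0,0,0 for degrees 0…9.
Finally multiplying by (1 + y² + y⁴ + y⁶ + y⁸), the product of all factors after the first has coefficients 0,0,0,1,0,2,1,2,1,2 for degrees 0…9.
[y⁹] = 1·2 + 1·0 + 1·1 = 3.

3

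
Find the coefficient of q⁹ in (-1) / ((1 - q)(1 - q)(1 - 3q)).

The denominator gives the recurrence a_n = 5a_(n−1) − 7a_(n−2) + 3a_(n−3) for n ≥ 3; the numerator fixes a_0 = -1, a_1 = -5, a_2 = -18.
Iterating: -1, -5, -18, -58, -179, -543, -1636, -4916, -14757, -44281, so a_9 = -44281.

-44281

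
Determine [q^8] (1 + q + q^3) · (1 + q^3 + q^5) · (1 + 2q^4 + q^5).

5

(1 + q + q^3) has coefficients 1,1,0,1 for degrees 0…3.
(1 + q^3 + q^5) has coefficients 1,0,0,1,0,1,0,0,0 for degrees 0…8.
Finally multiplying by (1 + 2q^4 + q^5), the product of all factors after the first has coefficients 1,0,0,1,2,2,0,2,1 for degrees 0…8.
[q^8] = 1·1 + 1·2 + 1·2 = 5.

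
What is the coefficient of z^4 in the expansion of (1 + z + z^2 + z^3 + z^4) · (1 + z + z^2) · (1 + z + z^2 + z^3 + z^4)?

12

(1 + z + z^2 + z^3 + z^4) has coefficients 1,1,1,1,1 for degrees 0…4.
(1 + z + z^2) has coefficients 1,1,1,0,0 for degrees 0…4.
Finally multiplying by (1 + z + z^2 + z^3 + z^4), the product of all factors after the first has coefficients 1,2,3,3,3 for degrees 0…4.
[z^4] = 1·3 + 1·3 + 1·3 + 1·2 + 1·1 = 12.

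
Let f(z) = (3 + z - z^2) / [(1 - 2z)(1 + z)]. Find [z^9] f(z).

1109

The denominator gives the recurrence a_n = a_(n−1) + 2a_(n−2) for n ≥ 3; the numerator fixes a_0 = 3, a_1 = 4, a_2 = 9.
Iterating: 3, 4, 9, 17, 35, 69, 139, 277, 555, 1109, so a_9 = 1109.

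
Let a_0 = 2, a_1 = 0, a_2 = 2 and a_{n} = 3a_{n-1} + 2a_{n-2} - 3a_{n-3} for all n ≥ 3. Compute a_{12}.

32662

The ordinary generating function has denominator 1 - 3z - 2z^2 + 3z^3.
Iterating the recurrence: a_0,…,a_{12} = 2, 0, 2, 0, 4, 6, 26, 78, 268, 882, 2948, 9804, 32662.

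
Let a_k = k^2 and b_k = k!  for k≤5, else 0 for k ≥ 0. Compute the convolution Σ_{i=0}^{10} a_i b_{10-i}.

This is [x^10] in the product of the two ordinary generating functions.
Σ = 0·0 + 1·0 + 4·0 + 9·0 + 16·0 + 25·120 + 36·24 + 49·6 + 64·2 + 81·1 + 100·1 = 4467.

4467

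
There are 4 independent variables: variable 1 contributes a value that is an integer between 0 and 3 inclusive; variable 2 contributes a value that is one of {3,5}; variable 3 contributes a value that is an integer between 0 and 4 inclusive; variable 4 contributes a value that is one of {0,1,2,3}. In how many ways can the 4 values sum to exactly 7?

The generating function for the choices is (1 + t + t^2 + t^3)·(t^3 + t^5)·(1 + t + t^2 + t^3 + t^4)·(1 + t + t^2 + t^3); the count is [t^7].
(1 + t + t^2 + t^3) has coefficients 1,1,1,1 for degrees 0…3.
(t^3 + t^5) has coefficients 0,0,0,1,0,1,0,0 for degrees 0…7.
Multiplying by (1 + t + t^2 + t^3 + t^4) gives running coefficients 0,0,0,1,1,2,2,2 for degrees 0…7.
Finally multiplying by (1 + t + t^2 + t^3), the product of all factors after the first has coefficients 0,0,0,1,2,4,6,7 for degrees 0…7.
[t^7] = 1·7 + 1·6 + 1·4 + 1·2 = 19.

19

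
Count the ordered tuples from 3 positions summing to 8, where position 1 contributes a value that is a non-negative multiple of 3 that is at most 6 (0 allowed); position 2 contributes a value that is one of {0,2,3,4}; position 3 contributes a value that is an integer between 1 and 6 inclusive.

8

The generating function for the choices is (1 + z^3 + z^6)·(1 + z^2 + z^3 + z^4)·(z + z^2 + z^3 + z^4 + z^5 + z^6); the count is [z^8].
(1 + z^3 + z^6) has coefficients 1,0,0,1,0,0,1 for degrees 0…6.
(1 + z^2 + z^3 + z^4) has coefficients 1,0,1,1,1,0,0,0,0 for degrees 0…8.
Finally multiplying by (z + z^2 + z^3 + z^4 + z^5 + z^6), the product of all factors after the first has coefficients 0,1,1,2,3,4,4,3,3 for degrees 0…8.
[z^8] = 1·3 + 1·4 + 1·1 = 8.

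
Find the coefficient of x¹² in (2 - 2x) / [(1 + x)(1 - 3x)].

Partial fractions give a closed form: a_n = (1)·(-1)^n + (1)·3^n.
At n = 12: a_12 = 531442.

531442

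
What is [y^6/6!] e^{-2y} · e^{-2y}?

4096

The EGF product rule gives c_6 = Σ_{k_1+k_2=6} C(6; k_1,k_2) · ∏ g_i(k_i), where e^{-2y} gives (-2)^k; e^{-2y} gives (-2)^k.
g_1(k) for k = 0…6: 1, -2, 4, -8, 16, -32, 64.
g_2(k) for k = 0…6: 1, -2, 4, -8, 16, -32, 64.
c_6 = Σ_k C(6,k)·g_1(k)·g_2(6−k) = 1·1·64 + 6·(-2)·(-32) + 15·4·16 + 20·(-8)·(-8) + 15·16·4 + 6·(-32)·(-2) + 1·64·1 = 64 + 384 + 960 + 1280 + 960 + 384 + 64 = 4096.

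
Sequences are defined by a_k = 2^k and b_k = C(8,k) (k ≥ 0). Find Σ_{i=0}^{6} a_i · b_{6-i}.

1636

This is [x^6] in the product of the two ordinary generating functions.
Σ = 1·28 + 2·56 + 4·70 + 8·56 + 16·28 + 32·8 + 64·1 = 1636.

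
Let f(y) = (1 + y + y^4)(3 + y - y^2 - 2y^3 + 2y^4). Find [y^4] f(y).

3

(1 + y + y^4) has coefficients 1,1,0,0,1 for degrees 0…4.
(3 + y - y^2 - 2y^3 + 2y^4) has coefficients 3,1,-1,-2,2 for degrees 0…4.
[y^4] = 1·2 + 1·(-2) + 1·3 = 3.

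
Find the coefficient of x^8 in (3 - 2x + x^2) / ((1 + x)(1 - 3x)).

12030

The denominator gives the recurrence a_n = 2a_(n−1) + 3a_(n−2) for n ≥ 3; the numerator fixes a_0 = 3, a_1 = 4, a_2 = 18.
Iterating: 3, 4, 18, 48, 150, 444, 1338, 4008, 12030, so a_8 = 12030.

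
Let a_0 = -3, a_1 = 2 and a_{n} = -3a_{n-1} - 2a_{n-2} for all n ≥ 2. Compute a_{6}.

The ordinary generating function has denominator 1 + 3z + 2z^2.
Iterating the recurrence: a_0,…,a_{6} = -3, 2, 0, -4, 12, -28, 60.

60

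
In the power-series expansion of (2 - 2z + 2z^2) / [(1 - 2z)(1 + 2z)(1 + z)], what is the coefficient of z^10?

4094

Partial fractions give a closed form: a_n = (1/2)·2^n + (7/2)·(-2)^n + (-2)·(-1)^n.
At n = 10: a_10 = 4094.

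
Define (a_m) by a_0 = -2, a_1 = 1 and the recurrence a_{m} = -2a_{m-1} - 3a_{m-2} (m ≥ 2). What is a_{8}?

The ordinary generating function has denominator 1 + 2t + 3t^2.
Iterating the recurrence: a_0,…,a_{8} = -2, 1, 4, -11, 10, 13, -56, 73, 22.

22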